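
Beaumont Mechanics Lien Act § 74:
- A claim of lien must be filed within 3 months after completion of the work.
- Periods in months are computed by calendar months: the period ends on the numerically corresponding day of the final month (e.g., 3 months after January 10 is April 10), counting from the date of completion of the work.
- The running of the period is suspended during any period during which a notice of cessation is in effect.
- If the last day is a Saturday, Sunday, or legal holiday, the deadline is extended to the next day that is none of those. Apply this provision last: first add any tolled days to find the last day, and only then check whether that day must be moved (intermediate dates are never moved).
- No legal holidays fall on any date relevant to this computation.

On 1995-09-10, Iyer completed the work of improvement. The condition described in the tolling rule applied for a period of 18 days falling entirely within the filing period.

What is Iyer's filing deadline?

December 28, 1995

3 months after 1995-09-10 is December 10, 1995.
Tolling adds 18 days: December 10, 1995 + 18 days = December 28, 1995.
December 28, 1995 is a Thursday and not a legal holiday, so no extension applies.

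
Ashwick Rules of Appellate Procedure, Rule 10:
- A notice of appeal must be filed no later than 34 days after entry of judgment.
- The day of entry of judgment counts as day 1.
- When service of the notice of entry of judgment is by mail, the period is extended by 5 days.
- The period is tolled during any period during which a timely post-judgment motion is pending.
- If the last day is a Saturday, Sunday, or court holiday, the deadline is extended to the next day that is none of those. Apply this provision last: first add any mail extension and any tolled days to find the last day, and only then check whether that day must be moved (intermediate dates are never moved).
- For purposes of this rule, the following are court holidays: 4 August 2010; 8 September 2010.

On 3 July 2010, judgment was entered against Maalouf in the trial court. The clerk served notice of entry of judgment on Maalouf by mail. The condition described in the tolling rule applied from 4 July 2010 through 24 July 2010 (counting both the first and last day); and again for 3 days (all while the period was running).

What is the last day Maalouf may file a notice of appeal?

Counting 3 July 2010 as day 1, day 34 is August 5, 2010.
Service was by mail, adding 5 days: August 5, 2010 + 5 days = August 10, 2010.
From July 4, 2010 through July 24, 2010 inclusive is 21 days; tolling adds 21 days: August 10, 2010 + 21 days = August 31, 2010.
Tolling adds 3 days: August 31, 2010 + 3 days = September 3, 2010.
September 3, 2010 is a Friday and not a court holiday, so no extension applies.

September 3, 2010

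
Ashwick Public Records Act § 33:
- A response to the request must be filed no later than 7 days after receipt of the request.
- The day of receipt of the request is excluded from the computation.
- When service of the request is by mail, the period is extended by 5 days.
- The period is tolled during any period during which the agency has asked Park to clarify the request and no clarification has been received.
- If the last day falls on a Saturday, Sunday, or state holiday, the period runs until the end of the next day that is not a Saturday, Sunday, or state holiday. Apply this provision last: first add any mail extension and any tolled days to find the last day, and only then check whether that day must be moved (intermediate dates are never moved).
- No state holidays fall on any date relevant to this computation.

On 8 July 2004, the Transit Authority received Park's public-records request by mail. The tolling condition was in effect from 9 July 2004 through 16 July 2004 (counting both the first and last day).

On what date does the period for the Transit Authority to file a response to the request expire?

July 28, 2004

7 days after 8 July 2004 is July 15, 2004.
Service was by mail, adding 5 days: July 15, 2004 + 5 days = July 20, 2004.
From July 9, 2004 through July 16, 2004 inclusive is 8 days; tolling adds 8 days: July 20, 2004 + 8 days = July 28, 2004.
July 28, 2004 is a Wednesday and not a state holiday, so no extension applies.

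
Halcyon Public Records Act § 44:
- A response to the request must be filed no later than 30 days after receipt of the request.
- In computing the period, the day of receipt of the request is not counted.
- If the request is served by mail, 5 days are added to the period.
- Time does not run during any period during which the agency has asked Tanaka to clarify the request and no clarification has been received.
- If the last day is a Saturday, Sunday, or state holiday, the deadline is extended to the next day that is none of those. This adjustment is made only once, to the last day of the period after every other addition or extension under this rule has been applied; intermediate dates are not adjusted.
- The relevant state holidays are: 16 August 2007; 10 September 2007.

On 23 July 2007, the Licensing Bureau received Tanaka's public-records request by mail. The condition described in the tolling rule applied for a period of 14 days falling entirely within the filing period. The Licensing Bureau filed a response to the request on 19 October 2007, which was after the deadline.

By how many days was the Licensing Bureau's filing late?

30 days after 23 July 2007 is August 22, 2007.
Service was by mail, adding 5 days: August 22, 2007 + 5 days = August 27, 2007.
Tolling adds 14 days: August 27, 2007 + 14 days = September 10, 2007.
September 10, 2007 is a listed holiday. The next qualifying day is September 11, 2007.
The deadline is September 11, 2007; from September 11, 2007 to October 19, 2007 is 38 days.

38 days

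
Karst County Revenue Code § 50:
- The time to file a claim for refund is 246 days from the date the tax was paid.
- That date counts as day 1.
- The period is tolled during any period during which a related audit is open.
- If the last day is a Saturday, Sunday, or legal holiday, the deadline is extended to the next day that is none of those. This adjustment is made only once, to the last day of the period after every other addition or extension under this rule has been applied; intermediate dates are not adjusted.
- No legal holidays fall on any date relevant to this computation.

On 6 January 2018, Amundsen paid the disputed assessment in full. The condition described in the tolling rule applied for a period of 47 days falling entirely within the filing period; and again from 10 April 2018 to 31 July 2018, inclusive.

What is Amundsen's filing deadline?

February 15, 2019

Counting 6 January 2018 as day 1, day 246 is September 8, 2018.
Tolling adds 47 days: September 8, 2018 + 47 days = October 25, 2018.
From April 10, 2018 through July 31, 2018 inclusive is 113 days; tolling adds 113 days: October 25, 2018 + 113 days = February 15, 2019.
February 15, 2019 is a Friday and not a legal holiday, so no extension applies.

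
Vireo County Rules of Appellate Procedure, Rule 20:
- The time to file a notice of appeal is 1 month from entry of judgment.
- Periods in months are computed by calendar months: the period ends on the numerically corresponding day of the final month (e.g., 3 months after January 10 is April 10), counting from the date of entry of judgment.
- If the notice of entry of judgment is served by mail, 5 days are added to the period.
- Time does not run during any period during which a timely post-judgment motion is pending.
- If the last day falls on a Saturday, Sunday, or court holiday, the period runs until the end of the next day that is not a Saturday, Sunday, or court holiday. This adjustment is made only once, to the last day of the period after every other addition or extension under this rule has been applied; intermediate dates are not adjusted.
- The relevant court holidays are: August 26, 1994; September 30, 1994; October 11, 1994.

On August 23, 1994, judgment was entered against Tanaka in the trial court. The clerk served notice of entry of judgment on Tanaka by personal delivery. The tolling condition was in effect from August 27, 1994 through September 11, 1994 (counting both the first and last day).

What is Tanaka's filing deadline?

October 10, 1994

1 month after August 23, 1994 is September 23, 1994.
Service was not by mail, so no mail extension applies.
From August 27, 1994 through September 11, 1994 inclusive is 16 days; tolling adds 16 days: September 23, 1994 + 16 days = October 9, 1994.
October 9, 1994 is Sunday. The next qualifying day is October 10, 1994.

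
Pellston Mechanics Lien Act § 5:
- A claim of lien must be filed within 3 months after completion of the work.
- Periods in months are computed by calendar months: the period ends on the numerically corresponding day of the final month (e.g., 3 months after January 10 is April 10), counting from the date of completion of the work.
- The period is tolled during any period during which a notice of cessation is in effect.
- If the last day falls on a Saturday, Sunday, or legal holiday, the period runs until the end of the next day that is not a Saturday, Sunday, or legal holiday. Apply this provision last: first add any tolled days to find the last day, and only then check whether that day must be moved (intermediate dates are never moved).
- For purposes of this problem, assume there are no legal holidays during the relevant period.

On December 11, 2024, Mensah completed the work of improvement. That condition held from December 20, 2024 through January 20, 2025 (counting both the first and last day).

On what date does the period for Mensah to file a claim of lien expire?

April 14, 2025

3 months after December 11, 2024 is March 11, 2025.
From December 20, 2024 through January 20, 2025 inclusive is 32 days; tolling adds 32 days: March 11, 2025 + 32 days = April 12, 2025.
April 12, 2025 is Saturday; April 13, 2025 is Sunday. The next qualifying day is April 14, 2025.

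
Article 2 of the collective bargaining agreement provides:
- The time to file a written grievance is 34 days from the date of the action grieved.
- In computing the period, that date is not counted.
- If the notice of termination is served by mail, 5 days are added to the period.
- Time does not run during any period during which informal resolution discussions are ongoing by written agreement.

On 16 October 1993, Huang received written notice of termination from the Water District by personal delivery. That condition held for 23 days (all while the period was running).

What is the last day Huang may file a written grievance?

34 days after 16 October 1993 is November 19, 1993.
Service was not by mail, so no mail extension applies.
Tolling adds 23 days: November 19, 1993 + 23 days = December 12, 1993.

December 12, 1993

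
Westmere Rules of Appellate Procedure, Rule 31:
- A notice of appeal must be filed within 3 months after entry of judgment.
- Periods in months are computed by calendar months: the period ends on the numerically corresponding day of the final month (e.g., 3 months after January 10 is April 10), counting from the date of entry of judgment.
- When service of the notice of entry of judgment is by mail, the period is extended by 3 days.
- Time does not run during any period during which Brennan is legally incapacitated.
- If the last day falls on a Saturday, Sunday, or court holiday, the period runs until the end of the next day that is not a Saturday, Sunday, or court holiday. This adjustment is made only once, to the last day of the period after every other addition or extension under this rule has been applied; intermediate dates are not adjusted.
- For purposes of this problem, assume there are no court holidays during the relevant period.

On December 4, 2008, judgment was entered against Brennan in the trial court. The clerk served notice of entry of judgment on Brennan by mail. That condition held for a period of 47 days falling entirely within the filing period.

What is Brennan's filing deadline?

3 months after December 4, 2008 is March 4, 2009.
Service was by mail, adding 3 days: March 4, 2009 + 3 days = March 7, 2009.
Tolling adds 47 days: March 7, 2009 + 47 days = April 23, 2009.
April 23, 2009 is a Thursday and not a court holiday, so no extension applies.

April 23, 2009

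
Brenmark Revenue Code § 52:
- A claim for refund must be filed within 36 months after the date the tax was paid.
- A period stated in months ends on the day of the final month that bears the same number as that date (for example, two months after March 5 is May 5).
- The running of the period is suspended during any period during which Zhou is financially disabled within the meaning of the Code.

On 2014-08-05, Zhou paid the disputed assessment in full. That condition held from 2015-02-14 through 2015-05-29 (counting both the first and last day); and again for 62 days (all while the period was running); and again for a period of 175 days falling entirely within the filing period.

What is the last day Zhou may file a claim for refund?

July 13, 2018

36 months after 2014-08-05 is August 5, 2017.
From February 14, 2015 through May 29, 2015 inclusive is 105 days; tolling adds 105 days: August 5, 2017 + 105 days = November 18, 2017.
Tolling adds 62 days: November 18, 2017 + 62 days = January 19, 2018.
Tolling adds 175 days: January 19, 2018 + 175 days = July 13, 2018.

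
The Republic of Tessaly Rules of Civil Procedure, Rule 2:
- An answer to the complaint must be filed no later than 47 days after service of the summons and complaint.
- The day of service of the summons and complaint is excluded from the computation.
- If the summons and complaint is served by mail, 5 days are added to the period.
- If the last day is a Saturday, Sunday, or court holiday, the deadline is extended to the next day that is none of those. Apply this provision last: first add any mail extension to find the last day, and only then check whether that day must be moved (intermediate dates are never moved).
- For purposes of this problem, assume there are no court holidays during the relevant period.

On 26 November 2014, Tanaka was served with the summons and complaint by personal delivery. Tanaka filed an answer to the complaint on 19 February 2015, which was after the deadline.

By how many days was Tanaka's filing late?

38 days

47 days after 26 November 2014 is January 12, 2015.
Service was not by mail, so no mail extension applies.
January 12, 2015 is a Monday and not a court holiday, so no extension applies.
The deadline is January 12, 2015; from January 12, 2015 to February 19, 2015 is 38 days.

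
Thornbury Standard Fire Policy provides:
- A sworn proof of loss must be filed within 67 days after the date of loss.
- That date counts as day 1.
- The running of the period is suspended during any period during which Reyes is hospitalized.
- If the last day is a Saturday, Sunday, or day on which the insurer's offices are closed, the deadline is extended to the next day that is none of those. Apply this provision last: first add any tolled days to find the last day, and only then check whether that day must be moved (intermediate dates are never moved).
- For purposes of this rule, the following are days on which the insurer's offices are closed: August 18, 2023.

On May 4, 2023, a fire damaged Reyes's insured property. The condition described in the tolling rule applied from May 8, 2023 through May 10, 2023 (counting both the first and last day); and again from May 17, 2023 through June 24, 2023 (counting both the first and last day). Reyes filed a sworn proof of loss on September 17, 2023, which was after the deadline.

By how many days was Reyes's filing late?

27 days

Counting May 4, 2023 as day 1, day 67 is July 9, 2023.
From May 8, 2023 through May 10, 2023 inclusive is 3 days; tolling adds 3 days: July 9, 2023 + 3 days = July 12, 2023.
From May 17, 2023 through June 24, 2023 inclusive is 39 days; tolling adds 39 days: July 12, 2023 + 39 days = August 20, 2023.
August 20, 2023 is Sunday. The next qualifying day is August 21, 2023.
The deadline is August 21, 2023; from August 21, 2023 to September 17, 2023 is 27 days.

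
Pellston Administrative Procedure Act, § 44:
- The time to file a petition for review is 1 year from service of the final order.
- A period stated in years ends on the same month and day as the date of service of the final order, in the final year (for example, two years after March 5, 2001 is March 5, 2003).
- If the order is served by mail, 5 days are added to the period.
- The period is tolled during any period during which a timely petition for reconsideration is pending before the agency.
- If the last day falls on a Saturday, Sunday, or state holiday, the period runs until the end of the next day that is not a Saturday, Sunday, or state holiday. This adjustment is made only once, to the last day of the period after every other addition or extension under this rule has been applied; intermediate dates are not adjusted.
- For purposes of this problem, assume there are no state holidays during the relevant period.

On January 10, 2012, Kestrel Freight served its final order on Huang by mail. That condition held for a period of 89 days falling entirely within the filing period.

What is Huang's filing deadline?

1 year after January 10, 2012 is January 10, 2013.
Service was by mail, adding 5 days: January 10, 2013 + 5 days = January 15, 2013.
Tolling adds 89 days: January 15, 2013 + 89 days = April 14, 2013.
April 14, 2013 is Sunday. The next qualifying day is April 15, 2013.

April 15, 2013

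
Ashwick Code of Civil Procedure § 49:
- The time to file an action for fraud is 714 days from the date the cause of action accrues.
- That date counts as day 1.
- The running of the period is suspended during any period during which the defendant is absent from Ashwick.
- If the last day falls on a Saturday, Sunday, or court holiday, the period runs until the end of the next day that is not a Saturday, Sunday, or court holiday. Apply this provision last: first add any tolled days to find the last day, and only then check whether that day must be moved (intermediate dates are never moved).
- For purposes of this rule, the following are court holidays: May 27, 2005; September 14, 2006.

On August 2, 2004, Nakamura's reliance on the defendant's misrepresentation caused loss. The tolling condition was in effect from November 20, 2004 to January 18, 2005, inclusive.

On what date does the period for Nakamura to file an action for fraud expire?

Counting August 2, 2004 as day 1, day 714 is July 16, 2006.
From November 20, 2004 through January 18, 2005 inclusive is 60 days; tolling adds 60 days: July 16, 2006 + 60 days = September 14, 2006.
September 14, 2006 is a listed holiday. The next qualifying day is September 15, 2006.

September 15, 2006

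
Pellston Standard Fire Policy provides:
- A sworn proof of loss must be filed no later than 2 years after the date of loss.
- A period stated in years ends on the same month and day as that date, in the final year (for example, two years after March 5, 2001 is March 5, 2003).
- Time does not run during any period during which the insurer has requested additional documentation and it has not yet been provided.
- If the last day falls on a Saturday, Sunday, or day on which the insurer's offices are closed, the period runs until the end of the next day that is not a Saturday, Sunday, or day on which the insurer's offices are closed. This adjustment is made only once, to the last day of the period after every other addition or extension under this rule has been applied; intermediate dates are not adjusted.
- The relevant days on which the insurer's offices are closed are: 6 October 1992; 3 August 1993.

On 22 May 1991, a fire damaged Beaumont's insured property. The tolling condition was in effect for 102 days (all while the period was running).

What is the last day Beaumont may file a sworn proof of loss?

2 years after 22 May 1991 is May 22, 1993.
Tolling adds 102 days: May 22, 1993 + 102 days = September 1, 1993.
September 1, 1993 is a Wednesday and not a day on which the insurer's offices are closed, so no extension applies.

September 1, 1993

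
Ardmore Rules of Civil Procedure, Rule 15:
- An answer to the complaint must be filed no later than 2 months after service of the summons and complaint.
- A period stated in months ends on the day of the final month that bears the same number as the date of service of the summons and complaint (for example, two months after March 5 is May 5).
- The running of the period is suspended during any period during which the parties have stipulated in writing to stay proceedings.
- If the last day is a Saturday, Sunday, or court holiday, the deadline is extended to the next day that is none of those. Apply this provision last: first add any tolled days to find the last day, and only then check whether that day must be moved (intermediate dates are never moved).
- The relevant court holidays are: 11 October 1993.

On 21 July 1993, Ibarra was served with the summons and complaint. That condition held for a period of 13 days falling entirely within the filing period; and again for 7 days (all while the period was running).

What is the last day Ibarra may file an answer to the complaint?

2 months after 21 July 1993 is September 21, 1993.
Tolling adds 13 days: September 21, 1993 + 13 days = October 4, 1993.
Tolling adds 7 days: October 4, 1993 + 7 days = October 11, 1993.
October 11, 1993 is a listed holiday. The next qualifying day is October 12, 1993.

October 12, 1993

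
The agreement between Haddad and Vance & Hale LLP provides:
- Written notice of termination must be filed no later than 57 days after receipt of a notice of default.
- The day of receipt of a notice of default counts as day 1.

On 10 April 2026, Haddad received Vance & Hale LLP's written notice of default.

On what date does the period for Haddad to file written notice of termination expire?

Counting 10 April 2026 as day 1, day 57 is June 5, 2026.

June 5, 2026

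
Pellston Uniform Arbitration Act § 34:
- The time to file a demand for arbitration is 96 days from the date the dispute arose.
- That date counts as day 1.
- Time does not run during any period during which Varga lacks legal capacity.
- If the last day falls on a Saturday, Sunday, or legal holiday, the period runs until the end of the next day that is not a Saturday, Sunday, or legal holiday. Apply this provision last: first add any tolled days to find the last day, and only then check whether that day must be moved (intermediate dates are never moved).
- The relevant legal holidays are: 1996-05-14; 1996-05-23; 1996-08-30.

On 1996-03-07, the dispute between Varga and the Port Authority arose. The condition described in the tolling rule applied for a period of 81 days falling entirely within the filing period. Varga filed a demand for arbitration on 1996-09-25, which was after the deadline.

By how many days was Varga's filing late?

Counting 1996-03-07 as day 1, day 96 is June 10, 1996.
Tolling adds 81 days: June 10, 1996 + 81 days = August 30, 1996.
August 30, 1996 is a listed holiday; August 31, 1996 is Saturday; September 1, 1996 is Sunday. The next qualifying day is September 2, 1996.
The deadline is September 2, 1996; from September 2, 1996 to September 25, 1996 is 23 days.

23 days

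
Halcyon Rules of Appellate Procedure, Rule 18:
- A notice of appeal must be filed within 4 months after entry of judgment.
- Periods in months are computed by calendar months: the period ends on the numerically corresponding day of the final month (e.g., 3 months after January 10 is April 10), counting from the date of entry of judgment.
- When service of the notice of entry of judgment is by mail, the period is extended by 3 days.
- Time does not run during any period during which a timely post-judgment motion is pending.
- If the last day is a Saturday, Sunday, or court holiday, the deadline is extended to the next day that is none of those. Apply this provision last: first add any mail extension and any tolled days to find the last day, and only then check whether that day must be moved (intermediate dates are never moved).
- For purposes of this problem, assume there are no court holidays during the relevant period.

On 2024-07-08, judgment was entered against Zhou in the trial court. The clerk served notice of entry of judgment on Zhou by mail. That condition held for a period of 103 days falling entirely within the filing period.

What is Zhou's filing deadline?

February 24, 2025

4 months after 2024-07-08 is November 8, 2024.
Service was by mail, adding 3 days: November 8, 2024 + 3 days = November 11, 2024.
Tolling adds 103 days: November 11, 2024 + 103 days = February 22, 2025.
February 22, 2025 is Saturday; February 23, 2025 is Sunday. The next qualifying day is February 24, 2025.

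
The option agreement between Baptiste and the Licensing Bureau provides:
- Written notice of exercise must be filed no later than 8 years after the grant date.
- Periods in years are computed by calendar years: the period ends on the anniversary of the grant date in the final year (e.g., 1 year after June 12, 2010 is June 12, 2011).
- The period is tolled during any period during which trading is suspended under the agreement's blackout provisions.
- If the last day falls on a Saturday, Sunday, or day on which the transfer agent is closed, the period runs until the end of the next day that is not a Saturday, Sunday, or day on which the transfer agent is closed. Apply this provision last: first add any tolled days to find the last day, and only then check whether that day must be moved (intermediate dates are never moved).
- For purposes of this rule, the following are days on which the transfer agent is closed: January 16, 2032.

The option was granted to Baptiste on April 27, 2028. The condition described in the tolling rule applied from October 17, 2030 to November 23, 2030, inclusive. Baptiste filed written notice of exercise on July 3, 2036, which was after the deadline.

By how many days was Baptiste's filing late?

29 days

8 years after April 27, 2028 is April 27, 2036.
From October 17, 2030 through November 23, 2030 inclusive is 38 days; tolling adds 38 days: April 27, 2036 + 38 days = June 4, 2036.
June 4, 2036 is a Wednesday and not a day on which the transfer agent is closed, so no extension applies.
The deadline is June 4, 2036; from June 4, 2036 to July 3, 2036 is 29 days.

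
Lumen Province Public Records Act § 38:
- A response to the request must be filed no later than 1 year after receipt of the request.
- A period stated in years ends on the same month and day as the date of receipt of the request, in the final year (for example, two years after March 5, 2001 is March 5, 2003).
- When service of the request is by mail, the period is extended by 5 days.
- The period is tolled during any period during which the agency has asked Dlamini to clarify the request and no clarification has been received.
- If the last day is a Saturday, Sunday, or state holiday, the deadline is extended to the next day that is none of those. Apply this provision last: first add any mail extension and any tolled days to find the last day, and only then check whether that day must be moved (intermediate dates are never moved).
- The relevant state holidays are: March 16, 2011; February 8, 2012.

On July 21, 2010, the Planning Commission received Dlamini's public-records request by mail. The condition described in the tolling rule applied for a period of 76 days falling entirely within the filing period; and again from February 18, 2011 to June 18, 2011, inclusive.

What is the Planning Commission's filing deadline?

1 year after July 21, 2010 is July 21, 2011.
Service was by mail, adding 5 days: July 21, 2011 + 5 days = July 26, 2011.
Tolling adds 76 days: July 26, 2011 + 76 days = October 10, 2011.
From February 18, 2011 through June 18, 2011 inclusive is 121 days; tolling adds 121 days: October 10, 2011 + 121 days = February 8, 2012.
February 8, 2012 is a listed holiday. The next qualifying day is February 9, 2012.

February 9, 2012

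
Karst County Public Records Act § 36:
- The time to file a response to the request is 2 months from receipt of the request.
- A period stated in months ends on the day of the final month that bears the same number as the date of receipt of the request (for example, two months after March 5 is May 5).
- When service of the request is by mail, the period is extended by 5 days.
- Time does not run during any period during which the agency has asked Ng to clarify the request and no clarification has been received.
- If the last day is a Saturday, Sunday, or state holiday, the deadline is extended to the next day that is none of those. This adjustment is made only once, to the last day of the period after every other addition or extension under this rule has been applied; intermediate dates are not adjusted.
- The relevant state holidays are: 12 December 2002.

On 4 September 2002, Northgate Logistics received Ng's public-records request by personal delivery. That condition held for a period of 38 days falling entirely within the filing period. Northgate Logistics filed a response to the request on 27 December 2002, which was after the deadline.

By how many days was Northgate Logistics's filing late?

2 months after 4 September 2002 is November 4, 2002.
Service was not by mail, so no mail extension applies.
Tolling adds 38 days: November 4, 2002 + 38 days = December 12, 2002.
December 12, 2002 is a listed holiday. The next qualifying day is December 13, 2002.
The deadline is December 13, 2002; from December 13, 2002 to December 27, 2002 is 14 days.

14 days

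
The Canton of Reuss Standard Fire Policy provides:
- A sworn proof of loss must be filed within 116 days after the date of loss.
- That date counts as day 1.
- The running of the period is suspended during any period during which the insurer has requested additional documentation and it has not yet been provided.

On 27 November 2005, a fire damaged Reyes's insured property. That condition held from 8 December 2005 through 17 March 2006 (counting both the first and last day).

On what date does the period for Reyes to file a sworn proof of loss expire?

Counting 27 November 2005 as day 1, day 116 is March 22, 2006.
From December 8, 2005 through March 17, 2006 inclusive is 100 days; tolling adds 100 days: March 22, 2006 + 100 days = June 30, 2006.

June 30, 2006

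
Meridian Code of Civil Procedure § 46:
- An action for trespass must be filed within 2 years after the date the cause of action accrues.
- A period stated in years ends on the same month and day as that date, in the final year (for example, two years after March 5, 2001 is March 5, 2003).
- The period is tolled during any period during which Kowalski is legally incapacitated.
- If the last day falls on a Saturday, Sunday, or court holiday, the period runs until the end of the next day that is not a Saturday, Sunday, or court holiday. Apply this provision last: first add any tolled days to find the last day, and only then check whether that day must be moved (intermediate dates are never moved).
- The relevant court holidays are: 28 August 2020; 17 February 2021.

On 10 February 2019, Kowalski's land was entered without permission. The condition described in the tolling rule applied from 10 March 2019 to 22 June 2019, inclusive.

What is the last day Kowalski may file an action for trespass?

2 years after 10 February 2019 is February 10, 2021.
From March 10, 2019 through June 22, 2019 inclusive is 105 days; tolling adds 105 days: February 10, 2021 + 105 days = May 26, 2021.
May 26, 2021 is a Wednesday and not a court holiday, so no extension applies.

May 26, 2021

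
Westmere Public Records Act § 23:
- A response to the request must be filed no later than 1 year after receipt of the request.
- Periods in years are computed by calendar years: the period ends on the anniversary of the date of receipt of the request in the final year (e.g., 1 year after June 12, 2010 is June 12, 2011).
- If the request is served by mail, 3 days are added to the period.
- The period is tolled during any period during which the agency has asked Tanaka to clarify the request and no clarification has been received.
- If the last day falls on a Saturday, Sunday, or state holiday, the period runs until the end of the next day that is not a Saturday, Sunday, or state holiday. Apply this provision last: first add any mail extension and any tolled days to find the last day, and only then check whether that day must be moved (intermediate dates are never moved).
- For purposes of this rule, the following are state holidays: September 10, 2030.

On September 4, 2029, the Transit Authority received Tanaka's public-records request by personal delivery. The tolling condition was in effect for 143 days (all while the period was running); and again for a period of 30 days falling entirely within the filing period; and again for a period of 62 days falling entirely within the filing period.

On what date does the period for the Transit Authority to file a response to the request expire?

April 28, 2031

1 year after September 4, 2029 is September 4, 2030.
Service was not by mail, so no mail extension applies.
Tolling adds 143 days: September 4, 2030 + 143 days = January 25, 2031.
Tolling adds 30 days: January 25, 2031 + 30 days = February 24, 2031.
Tolling adds 62 days: February 24, 2031 + 62 days = April 27, 2031.
April 27, 2031 is Sunday. The next qualifying day is April 28, 2031.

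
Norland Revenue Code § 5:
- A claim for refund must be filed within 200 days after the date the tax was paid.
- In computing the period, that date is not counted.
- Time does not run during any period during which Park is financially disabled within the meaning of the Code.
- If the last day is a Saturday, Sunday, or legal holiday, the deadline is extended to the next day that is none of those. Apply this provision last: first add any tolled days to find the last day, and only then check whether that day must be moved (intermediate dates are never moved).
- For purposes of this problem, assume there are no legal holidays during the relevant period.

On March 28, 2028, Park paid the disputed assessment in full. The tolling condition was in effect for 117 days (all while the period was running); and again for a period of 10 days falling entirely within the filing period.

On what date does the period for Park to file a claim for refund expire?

200 days after March 28, 2028 is October 14, 2028.
Tolling adds 117 days: October 14, 2028 + 117 days = February 8, 2029.
Tolling adds 10 days: February 8, 2029 + 10 days = February 18, 2029.
February 18, 2029 is Sunday. The next qualifying day is February 19, 2029.

February 19, 2029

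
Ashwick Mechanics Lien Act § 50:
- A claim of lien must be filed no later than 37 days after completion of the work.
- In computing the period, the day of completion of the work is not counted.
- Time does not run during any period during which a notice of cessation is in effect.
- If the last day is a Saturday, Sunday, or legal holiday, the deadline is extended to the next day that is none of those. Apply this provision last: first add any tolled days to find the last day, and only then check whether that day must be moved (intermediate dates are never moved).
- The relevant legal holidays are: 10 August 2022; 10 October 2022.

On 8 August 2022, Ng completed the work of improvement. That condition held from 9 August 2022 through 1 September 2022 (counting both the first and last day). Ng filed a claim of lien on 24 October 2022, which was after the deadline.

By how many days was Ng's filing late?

37 days after 8 August 2022 is September 14, 2022.
From August 9, 2022 through September 1, 2022 inclusive is 24 days; tolling adds 24 days: September 14, 2022 + 24 days = October 8, 2022.
October 8, 2022 is Saturday; October 9, 2022 is Sunday; October 10, 2022 is a listed holiday. The next qualifying day is October 11, 2022.
The deadline is October 11, 2022; from October 11, 2022 to October 24, 2022 is 13 days.

13 days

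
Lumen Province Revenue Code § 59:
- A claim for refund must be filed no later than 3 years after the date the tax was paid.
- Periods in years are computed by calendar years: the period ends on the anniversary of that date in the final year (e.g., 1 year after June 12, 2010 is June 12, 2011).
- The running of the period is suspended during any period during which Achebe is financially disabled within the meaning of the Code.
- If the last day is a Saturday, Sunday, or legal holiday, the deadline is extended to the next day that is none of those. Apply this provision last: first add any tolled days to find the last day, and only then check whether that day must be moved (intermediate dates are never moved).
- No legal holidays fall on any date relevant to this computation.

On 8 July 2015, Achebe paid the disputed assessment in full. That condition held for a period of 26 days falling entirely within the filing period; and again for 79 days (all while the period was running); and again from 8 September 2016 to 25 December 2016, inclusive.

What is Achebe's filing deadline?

3 years after 8 July 2015 is July 8, 2018.
Tolling adds 26 days: July 8, 2018 + 26 days = August 3, 2018.
Tolling adds 79 days: August 3, 2018 + 79 days = October 21, 2018.
From September 8, 2016 through December 25, 2016 inclusive is 109 days; tolling adds 109 days: October 21, 2018 + 109 days = February 7, 2019.
February 7, 2019 is a Thursday and not a legal holiday, so no extension applies.

February 7, 2019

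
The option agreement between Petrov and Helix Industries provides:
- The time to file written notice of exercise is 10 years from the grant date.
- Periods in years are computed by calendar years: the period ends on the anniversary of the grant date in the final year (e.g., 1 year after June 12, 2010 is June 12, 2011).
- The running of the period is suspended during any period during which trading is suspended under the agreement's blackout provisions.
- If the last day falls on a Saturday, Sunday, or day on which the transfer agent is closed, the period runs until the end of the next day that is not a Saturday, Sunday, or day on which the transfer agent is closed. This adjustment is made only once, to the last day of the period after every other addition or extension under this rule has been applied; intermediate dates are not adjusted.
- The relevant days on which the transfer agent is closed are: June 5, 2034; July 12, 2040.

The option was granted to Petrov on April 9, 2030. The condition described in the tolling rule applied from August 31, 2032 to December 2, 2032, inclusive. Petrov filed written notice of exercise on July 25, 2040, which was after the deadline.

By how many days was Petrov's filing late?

12 days

10 years after April 9, 2030 is April 9, 2040.
From August 31, 2032 through December 2, 2032 inclusive is 94 days; tolling adds 94 days: April 9, 2040 + 94 days = July 12, 2040.
July 12, 2040 is a listed holiday. The next qualifying day is July 13, 2040.
The deadline is July 13, 2040; from July 13, 2040 to July 25, 2040 is 12 days.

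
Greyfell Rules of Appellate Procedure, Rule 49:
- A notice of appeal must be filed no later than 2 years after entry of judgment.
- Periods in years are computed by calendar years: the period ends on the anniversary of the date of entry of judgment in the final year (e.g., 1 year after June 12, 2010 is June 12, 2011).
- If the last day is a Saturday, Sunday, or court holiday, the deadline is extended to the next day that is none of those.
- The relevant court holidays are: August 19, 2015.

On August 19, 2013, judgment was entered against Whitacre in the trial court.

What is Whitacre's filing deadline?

2 years after August 19, 2013 is August 19, 2015.
August 19, 2015 is a listed holiday. The next qualifying day is August 20, 2015.

August 20, 2015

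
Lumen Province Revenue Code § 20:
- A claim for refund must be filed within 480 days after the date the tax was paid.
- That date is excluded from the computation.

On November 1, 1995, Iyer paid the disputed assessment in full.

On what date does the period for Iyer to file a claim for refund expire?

February 23, 1997

480 days after November 1, 1995 is February 23, 1997.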